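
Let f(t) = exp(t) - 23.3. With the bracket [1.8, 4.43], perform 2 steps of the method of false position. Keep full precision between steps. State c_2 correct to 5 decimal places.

2.73174

f(1.800000) = -17.250353, f(4.430000) = 60.631417
step 1: c = 2.382529, f(c) = -12.467732 < 0 → new bracket [2.382529, 4.430000]
step 2: c = 2.731744, f(c) = -7.940343 < 0 → new bracket [2.731744, 4.430000]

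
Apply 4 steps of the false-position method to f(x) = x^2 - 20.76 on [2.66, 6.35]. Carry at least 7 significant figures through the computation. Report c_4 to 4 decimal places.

4.5546

f(2.660000) = -13.684400, f(6.350000) = 19.562500
step 1: c = 4.178801, f(c) = -3.297619 < 0 → new bracket [4.178801, 6.350000]
step 2: c = 4.492001, f(c) = -0.581925 < 0 → new bracket [4.492001, 6.350000]
step 3: c = 4.545674, f(c) = -0.096844 < 0 → new bracket [4.545674, 6.350000]
step 4: c = 4.554563, f(c) = -0.015958 < 0 → new bracket [4.554563, 6.350000]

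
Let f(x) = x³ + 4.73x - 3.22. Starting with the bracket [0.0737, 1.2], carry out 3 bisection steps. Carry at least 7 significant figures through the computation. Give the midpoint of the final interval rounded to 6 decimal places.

0.566456

f(0.073700) = -2.870999, f(1.200000) = 4.184000 (opposite signs)
step 1: m = 0.636850, f(m) = 0.050593 > 0 → root in [0.073700, 0.636850]
step 2: m = 0.355275, f(m) = -1.494706 < 0 → root in [0.355275, 0.636850]
step 3: m = 0.496063, f(m) = -0.751554 < 0 → root in [0.496063, 0.636850]
Midpoint of [0.496063, 0.636850] = 0.566456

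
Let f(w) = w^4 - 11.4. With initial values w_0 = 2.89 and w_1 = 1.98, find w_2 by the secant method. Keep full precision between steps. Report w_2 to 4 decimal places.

1.9136

f(w_0) = 58.357574, f(w_1) = 3.969536
w_2 = 1.980000 - (3.969536)·(1.980000 - 2.890000)/(3.969536 - (58.357574)) = 1.913583; f(w_2) = 2.008785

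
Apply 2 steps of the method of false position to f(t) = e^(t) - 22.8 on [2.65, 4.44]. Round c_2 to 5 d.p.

f(2.650000) = -8.645961, f(4.440000) = 61.974942
step 1: c = 2.869146, f(c) = -5.178042 < 0 → new bracket [2.869146, 4.440000]
step 2: c = 2.990271, f(c) = -2.908920 < 0 → new bracket [2.990271, 4.440000]

2.99027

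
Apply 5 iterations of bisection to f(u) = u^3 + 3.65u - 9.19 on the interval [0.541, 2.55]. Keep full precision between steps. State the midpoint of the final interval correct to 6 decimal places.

1.514109

f(0.541000) = -7.057010, f(2.550000) = 16.698875 (opposite signs)
step 1: m = 1.545500, f(m) = 0.142610 > 0 → root in [0.541000, 1.545500]
step 2: m = 1.043250, f(m) = -4.246695 < 0 → root in [1.043250, 1.545500]
step 3: m = 1.294375, f(m) = -2.296927 < 0 → root in [1.294375, 1.545500]
step 4: m = 1.419938, f(m) = -1.144318 < 0 → root in [1.419938, 1.545500]
step 5: m = 1.482719, f(m) = -0.518386 < 0 → root in [1.482719, 1.545500]
Midpoint of [1.482719, 1.545500] = 1.514109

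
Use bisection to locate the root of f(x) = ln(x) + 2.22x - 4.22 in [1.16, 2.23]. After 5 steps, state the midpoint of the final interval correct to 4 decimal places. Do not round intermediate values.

f(1.160000) = -1.496380, f(2.230000) = 1.532602 (opposite signs)
step 1: m = 1.695000, f(m) = 0.070583 > 0 → root in [1.160000, 1.695000]
step 2: m = 1.427500, f(m) = -0.695025 < 0 → root in [1.427500, 1.695000]
step 3: m = 1.561250, f(m) = -0.308538 < 0 → root in [1.561250, 1.695000]
step 4: m = 1.628125, f(m) = -0.118133 < 0 → root in [1.628125, 1.695000]
step 5: m = 1.661562, f(m) = -0.023573 < 0 → root in [1.661562, 1.695000]
Midpoint of [1.661562, 1.695000] = 1.678281

1.6783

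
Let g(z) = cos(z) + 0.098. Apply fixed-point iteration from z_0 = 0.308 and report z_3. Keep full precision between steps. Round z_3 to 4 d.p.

z_1 = g(0.308000) = 1.050942
z_2 = g(1.050942) = 0.594754
z_3 = g(0.594754) = 0.926286

0.9263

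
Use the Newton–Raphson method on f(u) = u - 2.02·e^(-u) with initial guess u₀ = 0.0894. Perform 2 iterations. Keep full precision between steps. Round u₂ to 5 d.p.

0.85182

f'(u) = 1 + 2.02·e^(-u)
u_0 = 0.089400: f = -1.757849, f' = 2.847249 → u_1 = 0.089400 - (-1.757849)/(2.847249) = 0.706785
u_1 = 0.706785: f = -0.289534, f' = 1.996319 → u_2 = 0.706785 - (-0.289534)/(1.996319) = 0.851819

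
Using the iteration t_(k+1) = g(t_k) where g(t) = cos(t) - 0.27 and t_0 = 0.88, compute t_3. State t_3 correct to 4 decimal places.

0.5179

t_1 = g(0.880000) = 0.367151
t_2 = g(0.367151) = 0.663354
t_3 = g(0.663354) = 0.517932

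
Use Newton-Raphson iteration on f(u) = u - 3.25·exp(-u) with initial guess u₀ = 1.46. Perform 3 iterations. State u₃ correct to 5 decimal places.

f'(u) = 1 + 3.25·exp(-u)
u_0 = 1.460000: f = 0.705232, f' = 1.754768 → u_1 = 1.460000 - (0.705232)/(1.754768) = 1.058105
u_1 = 1.058105: f = -0.070012, f' = 2.128117 → u_2 = 1.058105 - (-0.070012)/(2.128117) = 1.091004
u_2 = 1.091004: f = -0.000604, f' = 2.091607 → u_3 = 1.091004 - (-0.000604)/(2.091607) = 1.091292

1.09129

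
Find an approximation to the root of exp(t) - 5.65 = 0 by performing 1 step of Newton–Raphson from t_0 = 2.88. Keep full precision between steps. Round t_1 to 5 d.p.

Newton update: t ← t − f(t)/f'(t).
f'(t) = exp(t)
t_0 = 2.880000: f = 12.164273, f' = 17.814273 → t_1 = 2.880000 - (12.164273)/(17.814273) = 2.197161

2.19716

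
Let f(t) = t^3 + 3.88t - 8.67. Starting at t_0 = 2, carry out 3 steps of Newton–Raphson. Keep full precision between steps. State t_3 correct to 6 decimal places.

1.449554

f'(t) = 3t^2 + 3.88
t_0 = 2.000000: f = 7.090000, f' = 15.880000 → t_1 = 2.000000 - (7.090000)/(15.880000) = 1.553526
t_1 = 1.553526: f = 1.107032, f' = 11.120333 → t_2 = 1.553526 - (1.107032)/(11.120333) = 1.453976
t_2 = 1.453976: f = 0.045201, f' = 10.222140 → t_3 = 1.453976 - (0.045201)/(10.222140) = 1.449554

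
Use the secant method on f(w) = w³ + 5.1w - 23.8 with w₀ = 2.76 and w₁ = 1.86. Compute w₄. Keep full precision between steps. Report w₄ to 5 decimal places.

f(w_0) = 11.300576, f(w_1) = -7.879144
w_2 = 1.860000 - (-7.879144)·(1.860000 - 2.760000)/(-7.879144 - (11.300576)) = 2.229725; f(w_2) = -1.342930
w_3 = 2.229725 - (-1.342930)·(2.229725 - 1.860000)/(-1.342930 - (-7.879144)) = 2.305689; f(w_3) = 0.216524
w_4 = 2.305689 - (0.216524)·(2.305689 - 2.229725)/(0.216524 - (-1.342930)) = 2.295142; f(w_4) = -0.004713

2.29514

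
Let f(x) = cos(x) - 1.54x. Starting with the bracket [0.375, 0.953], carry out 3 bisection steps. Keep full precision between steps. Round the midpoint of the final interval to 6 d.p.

0.555625

f(0.375000) = 0.353008, f(0.953000) = -0.888380 (opposite signs)
step 1: m = 0.664000, f(m) = -0.235027 < 0 → root in [0.375000, 0.664000]
step 2: m = 0.519500, f(m) = 0.068038 > 0 → root in [0.519500, 0.664000]
step 3: m = 0.591750, f(m) = -0.081329 < 0 → root in [0.519500, 0.591750]
Midpoint of [0.519500, 0.591750] = 0.555625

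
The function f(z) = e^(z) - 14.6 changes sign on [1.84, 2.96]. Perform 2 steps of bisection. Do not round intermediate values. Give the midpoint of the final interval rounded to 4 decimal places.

f(1.840000) = -8.303462, f(2.960000) = 4.697972 (opposite signs)
step 1: m = 2.400000, f(m) = -3.576824 < 0 → root in [2.400000, 2.960000]
step 2: m = 2.680000, f(m) = -0.014907 < 0 → root in [2.680000, 2.960000]
Midpoint of [2.680000, 2.960000] = 2.820000

2.8200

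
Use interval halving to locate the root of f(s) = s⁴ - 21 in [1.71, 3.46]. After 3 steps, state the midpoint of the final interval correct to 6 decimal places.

2.038125

f(1.710000) = -12.449639, f(3.460000) = 122.319207 (opposite signs)
step 1: m = 2.585000, f(m) = 23.652131 > 0 → root in [1.710000, 2.585000]
step 2: m = 2.147500, f(m) = 0.268296 > 0 → root in [1.710000, 2.147500]
step 3: m = 1.928750, f(m) = -7.161030 < 0 → root in [1.928750, 2.147500]
Midpoint of [1.928750, 2.147500] = 2.038125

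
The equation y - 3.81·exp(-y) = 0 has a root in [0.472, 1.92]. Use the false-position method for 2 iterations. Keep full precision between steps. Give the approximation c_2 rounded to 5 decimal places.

1.20316

False-position update: c = (a·f(b) − b·f(a))/(f(b) − f(a)); replace the endpoint whose sign matches f(c).
f(0.472000) = -1.904501, f(1.920000) = 1.361427
step 1: c = 1.316390, f(c) = 0.294924 > 0 → new bracket [0.472000, 1.316390]
step 2: c = 1.203165, f(c) = 0.059241 > 0 → new bracket [0.472000, 1.203165]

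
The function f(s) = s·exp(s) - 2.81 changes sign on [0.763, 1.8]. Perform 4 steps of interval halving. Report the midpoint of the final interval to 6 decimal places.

0.989844

f(0.763000) = -1.173593, f(1.800000) = 8.079365 (opposite signs)
step 1: m = 1.281500, f(m) = 1.806013 > 0 → root in [0.763000, 1.281500]
step 2: m = 1.022250, f(m) = 0.031284 > 0 → root in [0.763000, 1.022250]
step 3: m = 0.892625, f(m) = -0.630629 < 0 → root in [0.892625, 1.022250]
step 4: m = 0.957438, f(m) = -0.315863 < 0 → root in [0.957438, 1.022250]
Midpoint of [0.957438, 1.022250] = 0.989844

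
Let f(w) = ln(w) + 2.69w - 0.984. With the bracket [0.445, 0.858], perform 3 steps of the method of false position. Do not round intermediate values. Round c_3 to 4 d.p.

False-position update: c = (a·f(b) − b·f(a))/(f(b) − f(a)); replace the endpoint whose sign matches f(c).
f(0.445000) = -0.596631, f(0.858000) = 1.170869
step 1: c = 0.584411, f(c) = 0.050914 > 0 → new bracket [0.445000, 0.584411]
step 2: c = 0.573449, f(c) = 0.002494 > 0 → new bracket [0.445000, 0.573449]
step 3: c = 0.572915, f(c) = 0.000123 > 0 → new bracket [0.445000, 0.572915]

0.5729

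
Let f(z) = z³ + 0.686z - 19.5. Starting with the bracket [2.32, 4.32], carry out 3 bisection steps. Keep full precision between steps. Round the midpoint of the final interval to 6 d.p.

2.695000

f(2.320000) = -5.421312, f(4.320000) = 64.085088 (opposite signs)
step 1: m = 3.320000, f(m) = 19.371888 > 0 → root in [2.320000, 3.320000]
step 2: m = 2.820000, f(m) = 4.860288 > 0 → root in [2.320000, 2.820000]
step 3: m = 2.570000, f(m) = -0.762387 < 0 → root in [2.570000, 2.820000]
Midpoint of [2.570000, 2.820000] = 2.695000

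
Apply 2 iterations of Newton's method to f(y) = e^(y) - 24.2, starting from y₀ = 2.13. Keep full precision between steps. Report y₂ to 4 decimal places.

Newton update: y ← y − f(y)/f'(y).
f'(y) = e^(y)
y_0 = 2.130000: f = -15.785133, f' = 8.414867 → y_1 = 2.130000 - (-15.785133)/(8.414867) = 4.005863
y_1 = 4.005863: f = 30.719172, f' = 54.919172 → y_2 = 4.005863 - (30.719172)/(54.919172) = 3.446510

3.4465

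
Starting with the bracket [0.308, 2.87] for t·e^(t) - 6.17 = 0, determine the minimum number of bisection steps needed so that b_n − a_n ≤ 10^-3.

Initial width b − a = 2.87 − 0.308 = 2.562000.
After n steps the width is (b−a)/2^n; need (b−a)/2^n ≤ 10^-3.
So n ≥ log₂(2.562000/10^-3) = log₂(2562.0000) ≈ 11.3231.
Hence n = 12.

12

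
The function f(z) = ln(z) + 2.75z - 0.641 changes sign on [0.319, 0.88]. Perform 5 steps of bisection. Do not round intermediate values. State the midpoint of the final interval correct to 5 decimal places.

0.48555

f(0.319000) = -0.906314, f(0.880000) = 1.651167 (opposite signs)
step 1: m = 0.599500, f(m) = 0.495966 > 0 → root in [0.319000, 0.599500]
step 2: m = 0.459250, f(m) = -0.156223 < 0 → root in [0.459250, 0.599500]
step 3: m = 0.529375, f(m) = 0.178723 > 0 → root in [0.459250, 0.529375]
step 4: m = 0.494313, f(m) = 0.013772 > 0 → root in [0.459250, 0.494313]
step 5: m = 0.476781, f(m) = -0.070549 < 0 → root in [0.476781, 0.494313]
Midpoint of [0.476781, 0.494313] = 0.485547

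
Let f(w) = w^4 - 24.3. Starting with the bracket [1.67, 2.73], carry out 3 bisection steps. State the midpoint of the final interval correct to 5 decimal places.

f(1.670000) = -16.522037, f(2.730000) = 31.245718 (opposite signs)
step 1: m = 2.200000, f(m) = -0.874400 < 0 → root in [2.200000, 2.730000]
step 2: m = 2.465000, f(m) = 12.620510 > 0 → root in [2.200000, 2.465000]
step 3: m = 2.332500, f(m) = 5.299652 > 0 → root in [2.200000, 2.332500]
Midpoint of [2.200000, 2.332500] = 2.266250

2.26625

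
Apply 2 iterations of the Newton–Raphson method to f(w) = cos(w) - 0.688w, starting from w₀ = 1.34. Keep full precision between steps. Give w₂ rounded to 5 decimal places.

Newton update: w ← w − f(w)/f'(w).
f'(w) = -sin(w) - 0.688
w_0 = 1.340000: f = -0.693167, f' = -1.661485 → w_1 = 1.340000 - (-0.693167)/(-1.661485) = 0.922803
w_1 = 0.922803: f = -0.031300, f' = -1.485296 → w_2 = 0.922803 - (-0.031300)/(-1.485296) = 0.901729

0.90173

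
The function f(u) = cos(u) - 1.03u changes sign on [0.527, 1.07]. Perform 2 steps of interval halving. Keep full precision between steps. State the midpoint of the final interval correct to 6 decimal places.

f(0.527000) = 0.321510, f(1.070000) = -0.621976 (opposite signs)
step 1: m = 0.798500, f(m) = -0.124673 < 0 → root in [0.527000, 0.798500]
step 2: m = 0.662750, f(m) = 0.105671 > 0 → root in [0.662750, 0.798500]
Midpoint of [0.662750, 0.798500] = 0.730625

0.730625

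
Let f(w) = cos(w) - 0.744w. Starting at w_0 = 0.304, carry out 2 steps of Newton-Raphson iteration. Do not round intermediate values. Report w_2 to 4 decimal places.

f'(w) = -sin(w) - 0.744
w_0 = 0.304000: f = 0.727971, f' = -1.043339 → w_1 = 0.304000 - (0.727971)/(-1.043339) = 1.001732
w_1 = 1.001732: f = -0.206444, f' = -1.586405 → w_2 = 1.001732 - (-0.206444)/(-1.586405) = 0.871598

0.8716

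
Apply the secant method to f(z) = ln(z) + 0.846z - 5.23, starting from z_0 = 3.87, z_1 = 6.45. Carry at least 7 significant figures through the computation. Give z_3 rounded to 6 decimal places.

Secant update: z_(k+1) = z_k − f(z_k)·(z_k − z_(k-1))/(f(z_k) − f(z_(k-1))).
f(z_0) = -0.602725, f(z_1) = 2.090780
z_2 = 6.450000 - (2.090780)·(6.450000 - 3.870000)/(2.090780 - (-0.602725)) = 4.447326; f(z_2) = 0.024741
z_3 = 4.447326 - (0.024741)·(4.447326 - 6.450000)/(0.024741 - (2.090780)) = 4.423344; f(z_3) = -0.000955

4.423344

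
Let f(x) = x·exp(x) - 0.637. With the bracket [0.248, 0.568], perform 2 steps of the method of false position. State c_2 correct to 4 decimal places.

0.4163

False-position update: c = (a·f(b) − b·f(a))/(f(b) − f(a)); replace the endpoint whose sign matches f(c).
f(0.248000) = -0.319198, f(0.568000) = 0.365369
step 1: c = 0.397209, f(c) = -0.046086 < 0 → new bracket [0.397209, 0.568000]
step 2: c = 0.416339, f(c) = -0.005665 < 0 → new bracket [0.416339, 0.568000]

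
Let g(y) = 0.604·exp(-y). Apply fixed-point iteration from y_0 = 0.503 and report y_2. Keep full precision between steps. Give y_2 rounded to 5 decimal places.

0.41919

y_1 = g(0.503000) = 0.365247
y_2 = g(0.365247) = 0.419191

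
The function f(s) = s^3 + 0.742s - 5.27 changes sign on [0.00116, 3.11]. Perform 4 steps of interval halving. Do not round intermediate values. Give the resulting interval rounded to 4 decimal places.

[1.5556, 1.7499]

f(0.001160) = -5.269139, f(3.110000) = 27.117851 (opposite signs)
step 1: m = 1.555580, f(m) = -0.351522 < 0 → root in [1.555580, 3.110000]
step 2: m = 2.332790, f(m) = 9.155762 > 0 → root in [1.555580, 2.332790]
step 3: m = 1.944185, f(m) = 3.521323 > 0 → root in [1.555580, 1.944185]
step 4: m = 1.749883, f(m) = 1.386708 > 0 → root in [1.555580, 1.749883]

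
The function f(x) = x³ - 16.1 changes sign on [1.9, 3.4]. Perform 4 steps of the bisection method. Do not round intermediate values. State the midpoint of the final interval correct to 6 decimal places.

2.509375

f(1.900000) = -9.241000, f(3.400000) = 23.204000 (opposite signs)
step 1: m = 2.650000, f(m) = 2.509625 > 0 → root in [1.900000, 2.650000]
step 2: m = 2.275000, f(m) = -4.325453 < 0 → root in [2.275000, 2.650000]
step 3: m = 2.462500, f(m) = -1.167631 < 0 → root in [2.462500, 2.650000]
step 4: m = 2.556250, f(m) = 0.603596 > 0 → root in [2.462500, 2.556250]
Midpoint of [2.462500, 2.556250] = 2.509375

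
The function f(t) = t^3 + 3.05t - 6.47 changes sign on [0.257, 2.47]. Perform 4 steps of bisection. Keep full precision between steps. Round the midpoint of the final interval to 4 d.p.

f(0.257000) = -5.669175, f(2.470000) = 16.132723 (opposite signs)
step 1: m = 1.363500, f(m) = 0.223602 > 0 → root in [0.257000, 1.363500]
step 2: m = 0.810250, f(m) = -3.466804 < 0 → root in [0.810250, 1.363500]
step 3: m = 1.086875, f(m) = -1.871109 < 0 → root in [1.086875, 1.363500]
step 4: m = 1.225188, f(m) = -0.894068 < 0 → root in [1.225188, 1.363500]
Midpoint of [1.225188, 1.363500] = 1.294344

1.2943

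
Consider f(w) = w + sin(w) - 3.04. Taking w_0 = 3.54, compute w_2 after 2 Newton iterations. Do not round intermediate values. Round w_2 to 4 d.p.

Newton update: w ← w − f(w)/f'(w).
f'(w) = 1 + cos(w)
w_0 = 3.540000: f = 0.112049, f' = 0.078320 → w_1 = 3.540000 - (0.112049)/(0.078320) = 2.109342
w_1 = 2.109342: f = -0.072202, f' = 0.487112 → w_2 = 2.109342 - (-0.072202)/(0.487112) = 2.257568

2.2576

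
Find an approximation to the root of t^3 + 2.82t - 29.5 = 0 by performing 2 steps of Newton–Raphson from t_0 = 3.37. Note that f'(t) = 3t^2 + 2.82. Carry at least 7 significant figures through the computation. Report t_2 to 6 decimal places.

2.789118

Newton update: t ← t − f(t)/f'(t).
t_0 = 3.370000: f = 18.276153, f' = 36.890700 → t_1 = 3.370000 - (18.276153)/(36.890700) = 2.874586
t_1 = 2.874586: f = 2.359752, f' = 27.609742 → t_2 = 2.874586 - (2.359752)/(27.609742) = 2.789118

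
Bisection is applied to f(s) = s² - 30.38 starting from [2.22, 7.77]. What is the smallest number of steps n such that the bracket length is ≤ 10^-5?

Initial width b − a = 7.77 − 2.22 = 5.550000.
After n steps the width is (b−a)/2^n; need (b−a)/2^n ≤ 10^-5.
So n ≥ log₂(5.550000/10^-5) = log₂(555000.0000) ≈ 19.0821.
Hence n = 20.

20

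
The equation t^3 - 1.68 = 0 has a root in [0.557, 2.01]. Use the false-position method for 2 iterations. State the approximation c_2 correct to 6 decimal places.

1.004698

f(0.557000) = -1.507191, f(2.010000) = 6.440601
step 1: c = 0.832542, f(c) = -1.102944 < 0 → new bracket [0.832542, 2.010000]
step 2: c = 1.004698, f(c) = -0.665839 < 0 → new bracket [1.004698, 2.010000]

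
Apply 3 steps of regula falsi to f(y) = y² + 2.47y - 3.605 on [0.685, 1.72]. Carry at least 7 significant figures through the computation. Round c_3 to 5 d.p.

f(0.685000) = -1.443825, f(1.720000) = 3.601800
step 1: c = 0.981169, f(c) = -0.218819 < 0 → new bracket [0.981169, 1.720000]
step 2: c = 1.023484, f(c) = -0.029473 < 0 → new bracket [1.023484, 1.720000]
step 3: c = 1.029138, f(c) = -0.003906 < 0 → new bracket [1.029138, 1.720000]

1.02914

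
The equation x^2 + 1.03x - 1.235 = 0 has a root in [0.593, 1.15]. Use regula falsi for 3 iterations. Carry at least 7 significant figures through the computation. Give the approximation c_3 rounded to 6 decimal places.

0.709403

False-position update: c = (a·f(b) − b·f(a))/(f(b) − f(a)); replace the endpoint whose sign matches f(c).
f(0.593000) = -0.272561, f(1.150000) = 1.272000
step 1: c = 0.691291, f(c) = -0.045087 < 0 → new bracket [0.691291, 1.150000]
step 2: c = 0.706994, f(c) = -0.006956 < 0 → new bracket [0.706994, 1.150000]
step 3: c = 0.709403, f(c) = -0.001062 < 0 → new bracket [0.709403, 1.150000]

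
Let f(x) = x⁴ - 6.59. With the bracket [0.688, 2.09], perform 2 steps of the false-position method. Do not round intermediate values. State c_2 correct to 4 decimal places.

False-position update: c = (a·f(b) − b·f(a))/(f(b) − f(a)); replace the endpoint whose sign matches f(c).
f(0.688000) = -6.365945, f(2.090000) = 12.490298
step 1: c = 1.161321, f(c) = -4.771099 < 0 → new bracket [1.161321, 2.090000]
step 2: c = 1.418010, f(c) = -2.546869 < 0 → new bracket [1.418010, 2.090000]

1.4180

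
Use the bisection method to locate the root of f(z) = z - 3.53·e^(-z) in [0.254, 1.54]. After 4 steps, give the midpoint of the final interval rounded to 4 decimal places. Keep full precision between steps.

1.0979

f(0.254000) = -2.484192, f(1.540000) = 0.783235 (opposite signs)
step 1: m = 0.897000, f(m) = -0.542503 < 0 → root in [0.897000, 1.540000]
step 2: m = 1.218500, f(m) = 0.174773 > 0 → root in [0.897000, 1.218500]
step 3: m = 1.057750, f(m) = -0.167994 < 0 → root in [1.057750, 1.218500]
step 4: m = 1.138125, f(m) = 0.007045 > 0 → root in [1.057750, 1.138125]
Midpoint of [1.057750, 1.138125] = 1.097938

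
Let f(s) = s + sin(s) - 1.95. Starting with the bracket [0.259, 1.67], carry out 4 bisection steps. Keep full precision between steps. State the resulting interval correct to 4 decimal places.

[1.0527, 1.1409]

f(0.259000) = -1.434886, f(1.670000) = 0.715083 (opposite signs)
step 1: m = 0.964500, f(m) = -0.163736 < 0 → root in [0.964500, 1.670000]
step 2: m = 1.317250, f(m) = 0.335279 > 0 → root in [0.964500, 1.317250]
step 3: m = 1.140875, f(m) = 0.099874 > 0 → root in [0.964500, 1.140875]
step 4: m = 1.052687, f(m) = -0.028555 < 0 → root in [1.052687, 1.140875]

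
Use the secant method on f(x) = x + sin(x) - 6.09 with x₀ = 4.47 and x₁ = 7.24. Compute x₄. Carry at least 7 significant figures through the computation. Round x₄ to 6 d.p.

6.186478

f(x_0) = -2.590767, f(x_1) = 1.967361
x_2 = 7.240000 - (1.967361)·(7.240000 - 4.470000)/(1.967361 - (-2.590767)) = 6.044424; f(x_2) = -0.282075
x_3 = 6.044424 - (-0.282075)·(6.044424 - 7.240000)/(-0.282075 - (1.967361)) = 6.194347; f(x_3) = 0.015626
x_4 = 6.194347 - (0.015626)·(6.194347 - 6.044424)/(0.015626 - (-0.282075)) = 6.186478; f(x_4) = -0.000079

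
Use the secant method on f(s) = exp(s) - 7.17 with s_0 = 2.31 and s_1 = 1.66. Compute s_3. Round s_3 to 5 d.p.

1.97846

Secant update: s_(k+1) = s_k − f(s_k)·(s_k − s_(k-1))/(f(s_k) − f(s_(k-1))).
f(s_0) = 2.904425, f(s_1) = -1.910689
s_2 = 1.660000 - (-1.910689)·(1.660000 - 2.310000)/(-1.910689 - (2.904425)) = 1.917927; f(s_2) = -0.363167
s_3 = 1.917927 - (-0.363167)·(1.917927 - 1.660000)/(-0.363167 - (-1.910689)) = 1.978456; f(s_3) = 0.061571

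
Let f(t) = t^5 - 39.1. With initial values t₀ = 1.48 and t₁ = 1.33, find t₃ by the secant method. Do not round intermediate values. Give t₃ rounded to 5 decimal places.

1.54616

Secant update: t_(k+1) = t_k − f(t_k)·(t_k − t_(k-1))/(f(t_k) − f(t_(k-1))).
f(t_0) = -31.999179, f(t_1) = -34.938420
t_2 = 1.330000 - (-34.938420)·(1.330000 - 1.480000)/(-34.938420 - (-31.999179)) = 3.113032; f(t_2) = 253.260176
t_3 = 3.113032 - (253.260176)·(3.113032 - 1.330000)/(253.260176 - (-34.938420)) = 1.546158; f(t_3) = -30.263732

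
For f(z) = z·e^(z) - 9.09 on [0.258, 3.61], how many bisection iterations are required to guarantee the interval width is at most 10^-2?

9

Initial width b − a = 3.61 − 0.258 = 3.352000.
After n steps the width is (b−a)/2^n; need (b−a)/2^n ≤ 10^-2.
So n ≥ log₂(3.352000/10^-2) = log₂(335.2000) ≈ 8.3889.
Hence n = 9.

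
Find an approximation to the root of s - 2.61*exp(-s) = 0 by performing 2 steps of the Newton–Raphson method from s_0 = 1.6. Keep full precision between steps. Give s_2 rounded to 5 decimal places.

f'(s) = 1 + 2.61*exp(-s)
s_0 = 1.600000: f = 1.073050, f' = 1.526950 → s_1 = 1.600000 - (1.073050)/(1.526950) = 0.897259
s_1 = 0.897259: f = -0.166800, f' = 2.064059 → s_2 = 0.897259 - (-0.166800)/(2.064059) = 0.978071

0.97807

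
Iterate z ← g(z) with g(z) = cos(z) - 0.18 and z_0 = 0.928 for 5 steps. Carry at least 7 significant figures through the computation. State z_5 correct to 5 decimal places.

z_1 = g(0.928000) = 0.419436
z_2 = g(0.419436) = 0.733319
z_3 = g(0.733319) = 0.562957
z_4 = g(0.562957) = 0.665681
z_5 = g(0.665681) = 0.606497

0.60650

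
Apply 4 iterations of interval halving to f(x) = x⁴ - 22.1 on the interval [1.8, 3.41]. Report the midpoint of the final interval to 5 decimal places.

2.15219

f(1.800000) = -11.602400, f(3.410000) = 113.112710 (opposite signs)
step 1: m = 2.605000, f(m) = 23.950135 > 0 → root in [1.800000, 2.605000]
step 2: m = 2.202500, f(m) = 1.432262 > 0 → root in [1.800000, 2.202500]
step 3: m = 2.001250, f(m) = -6.059962 < 0 → root in [2.001250, 2.202500]
step 4: m = 2.101875, f(m) = -2.582349 < 0 → root in [2.101875, 2.202500]
Midpoint of [2.101875, 2.202500] = 2.152188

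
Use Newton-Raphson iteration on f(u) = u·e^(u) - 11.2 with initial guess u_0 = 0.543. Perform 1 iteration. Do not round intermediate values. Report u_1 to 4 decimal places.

4.4083

f'(u) = (u + 1)·e^(u)
u_0 = 0.543000: f = -10.265409, f' = 2.655754 → u_1 = 0.543000 - (-10.265409)/(2.655754) = 4.408346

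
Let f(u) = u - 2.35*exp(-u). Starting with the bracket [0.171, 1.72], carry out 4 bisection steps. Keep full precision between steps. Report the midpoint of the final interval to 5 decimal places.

0.89709

f(0.171000) = -1.809631, f(1.720000) = 1.299195 (opposite signs)
step 1: m = 0.945500, f(m) = 0.032560 > 0 → root in [0.171000, 0.945500]
step 2: m = 0.558250, f(m) = -0.786442 < 0 → root in [0.558250, 0.945500]
step 3: m = 0.751875, f(m) = -0.356107 < 0 → root in [0.751875, 0.945500]
step 4: m = 0.848688, f(m) = -0.157057 < 0 → root in [0.848688, 0.945500]
Midpoint of [0.848688, 0.945500] = 0.897094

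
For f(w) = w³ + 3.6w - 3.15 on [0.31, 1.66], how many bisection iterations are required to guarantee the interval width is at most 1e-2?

8

Initial width b − a = 1.66 − 0.31 = 1.350000.
After n steps the width is (b−a)/2^n; need (b−a)/2^n ≤ 1e-2.
So n ≥ log₂(1.350000/1e-2) = log₂(135.0000) ≈ 7.0768.
Hence n = 8.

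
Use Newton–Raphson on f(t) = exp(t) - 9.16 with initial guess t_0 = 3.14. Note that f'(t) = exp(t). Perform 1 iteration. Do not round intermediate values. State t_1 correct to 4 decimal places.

t_0 = 3.140000: f = 13.943867, f' = 23.103867 → t_1 = 3.140000 - (13.943867)/(23.103867) = 2.536470

2.5365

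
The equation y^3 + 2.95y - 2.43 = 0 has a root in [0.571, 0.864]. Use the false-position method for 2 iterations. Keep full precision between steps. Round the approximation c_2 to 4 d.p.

False-position update: c = (a·f(b) − b·f(a))/(f(b) − f(a)); replace the endpoint whose sign matches f(c).
f(0.571000) = -0.559381, f(0.864000) = 0.763773
step 1: c = 0.694870, f(c) = -0.044621 < 0 → new bracket [0.694870, 0.864000]
step 2: c = 0.704205, f(c) = -0.003376 < 0 → new bracket [0.704205, 0.864000]

0.7042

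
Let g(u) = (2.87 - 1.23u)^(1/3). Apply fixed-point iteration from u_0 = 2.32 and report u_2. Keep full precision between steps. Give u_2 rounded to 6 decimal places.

u_1 = g(2.320000) = 0.254067
u_2 = g(0.254067) = 1.367535

1.367535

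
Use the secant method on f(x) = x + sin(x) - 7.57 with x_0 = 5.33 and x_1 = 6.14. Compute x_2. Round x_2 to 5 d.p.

Secant update: x_(k+1) = x_k − f(x_k)·(x_k − x_(k-1))/(f(x_k) − f(x_(k-1))).
f(x_0) = -3.055264, f(x_1) = -1.572697
x_2 = 6.140000 - (-1.572697)·(6.140000 - 5.330000)/(-1.572697 - (-3.055264)) = 6.999242; f(x_2) = 0.085657

6.99924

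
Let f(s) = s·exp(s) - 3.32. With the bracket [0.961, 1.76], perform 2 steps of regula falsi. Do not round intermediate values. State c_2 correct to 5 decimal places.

f(0.961000) = -0.807649, f(1.760000) = 6.909890
step 1: c = 1.044616, f(c) = -0.350880 < 0 → new bracket [1.044616, 1.760000]
step 2: c = 1.079187, f(c) = -0.144720 < 0 → new bracket [1.079187, 1.760000]

1.07919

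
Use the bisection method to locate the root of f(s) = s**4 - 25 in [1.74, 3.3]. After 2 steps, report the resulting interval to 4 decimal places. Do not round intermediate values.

[2.1300, 2.5200]

f(1.740000) = -15.833638, f(3.300000) = 93.592100 (opposite signs)
step 1: m = 2.520000, f(m) = 15.327580 > 0 → root in [1.740000, 2.520000]
step 2: m = 2.130000, f(m) = -4.416538 < 0 → root in [2.130000, 2.520000]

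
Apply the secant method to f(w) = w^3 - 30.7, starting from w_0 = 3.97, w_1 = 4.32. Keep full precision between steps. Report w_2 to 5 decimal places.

f(w_0) = 31.870773, f(w_1) = 49.921568
w_2 = 4.320000 - (49.921568)·(4.320000 - 3.970000)/(49.921568 - (31.870773)) = 3.352034; f(w_2) = 6.963909

3.35203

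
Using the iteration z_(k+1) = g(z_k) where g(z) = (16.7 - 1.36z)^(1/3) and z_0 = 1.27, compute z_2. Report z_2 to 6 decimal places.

2.372130

z_1 = g(1.270000) = 2.464720
z_2 = g(2.464720) = 2.372130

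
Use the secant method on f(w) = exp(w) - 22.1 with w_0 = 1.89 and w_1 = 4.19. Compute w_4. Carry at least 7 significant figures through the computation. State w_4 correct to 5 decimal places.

3.19785

Secant update: w_(k+1) = w_k − f(w_k)·(w_k − w_(k-1))/(f(w_k) − f(w_(k-1))).
f(w_0) = -15.480631, f(w_1) = 43.922791
w_2 = 4.190000 - (43.922791)·(4.190000 - 1.890000)/(43.922791 - (-15.480631)) = 2.489384; f(w_2) = -10.046153
w_3 = 2.489384 - (-10.046153)·(2.489384 - 4.190000)/(-10.046153 - (43.922791)) = 2.805948; f(w_3) = -5.557244
w_4 = 2.805948 - (-5.557244)·(2.805948 - 2.489384)/(-5.557244 - (-10.046153)) = 3.197853; f(w_4) = 2.379922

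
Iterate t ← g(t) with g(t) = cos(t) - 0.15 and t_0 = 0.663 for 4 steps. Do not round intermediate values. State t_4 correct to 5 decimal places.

t_1 = g(0.663000) = 0.638149
t_2 = g(0.638149) = 0.653200
t_3 = g(0.653200) = 0.644143
t_4 = g(0.644143) = 0.649614

0.64961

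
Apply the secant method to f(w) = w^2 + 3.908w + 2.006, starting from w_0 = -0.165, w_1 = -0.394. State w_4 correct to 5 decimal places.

-0.60783

f(w_0) = 1.388405, f(w_1) = 0.621484
w_2 = -0.394000 - (0.621484)·(-0.394000 - -0.165000)/(0.621484 - (1.388405)) = -0.579573; f(w_2) = 0.076934
w_3 = -0.579573 - (0.076934)·(-0.579573 - -0.394000)/(0.076934 - (0.621484)) = -0.605791; f(w_3) = 0.005553
w_4 = -0.605791 - (0.005553)·(-0.605791 - -0.579573)/(0.005553 - (0.076934)) = -0.607830; f(w_4) = 0.000058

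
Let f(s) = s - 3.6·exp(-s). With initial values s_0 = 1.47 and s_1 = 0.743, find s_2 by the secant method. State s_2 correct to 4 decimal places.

1.1803

Secant update: s_(k+1) = s_k − f(s_k)·(s_k − s_(k-1))/(f(s_k) − f(s_(k-1))).
f(s_0) = 0.642268, f(s_1) = -0.969465
s_2 = 0.743000 - (-0.969465)·(0.743000 - 1.470000)/(-0.969465 - (0.642268)) = 1.180294; f(s_2) = 0.074415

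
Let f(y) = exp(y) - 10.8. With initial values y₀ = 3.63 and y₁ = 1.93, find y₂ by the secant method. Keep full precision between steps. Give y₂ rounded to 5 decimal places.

Secant update: y_(k+1) = y_k − f(y_k)·(y_k − y_(k-1))/(f(y_k) − f(y_(k-1))).
f(y_0) = 26.912817, f(y_1) = -3.910490
y_2 = 1.930000 - (-3.910490)·(1.930000 - 3.630000)/(-3.910490 - (26.912817)) = 2.145676; f(y_2) = -2.252187

2.14568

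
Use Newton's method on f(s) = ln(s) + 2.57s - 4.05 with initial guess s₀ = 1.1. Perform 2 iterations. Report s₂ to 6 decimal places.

1.435262

f'(s) = 1/s + 2.57
s_0 = 1.100000: f = -1.127690, f' = 3.479091 → s_1 = 1.100000 - (-1.127690)/(3.479091) = 1.424133
s_1 = 1.424133: f = -0.036413, f' = 3.272181 → s_2 = 1.424133 - (-0.036413)/(3.272181) = 1.435262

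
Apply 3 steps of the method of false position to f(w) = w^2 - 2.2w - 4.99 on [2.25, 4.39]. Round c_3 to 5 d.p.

f(2.250000) = -4.877500, f(4.390000) = 4.624100
step 1: c = 3.348536, f(c) = -1.144086 < 0 → new bracket [3.348536, 4.390000]
step 2: c = 3.555104, f(c) = -0.172463 < 0 → new bracket [3.555104, 4.390000]
step 3: c = 3.585123, f(c) = -0.024162 < 0 → new bracket [3.585123, 4.390000]

3.58512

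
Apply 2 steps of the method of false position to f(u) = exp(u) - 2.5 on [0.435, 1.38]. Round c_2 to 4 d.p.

f(0.435000) = -0.955037, f(1.380000) = 1.474902
step 1: c = 0.806413, f(c) = -0.260142 < 0 → new bracket [0.806413, 1.380000]
step 2: c = 0.892413, f(c) = -0.058988 < 0 → new bracket [0.892413, 1.380000]

0.8924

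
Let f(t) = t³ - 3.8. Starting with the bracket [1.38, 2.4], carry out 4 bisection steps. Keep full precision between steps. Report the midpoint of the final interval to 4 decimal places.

f(1.380000) = -1.171928, f(2.400000) = 10.024000 (opposite signs)
step 1: m = 1.890000, f(m) = 2.951269 > 0 → root in [1.380000, 1.890000]
step 2: m = 1.635000, f(m) = 0.570723 > 0 → root in [1.380000, 1.635000]
step 3: m = 1.507500, f(m) = -0.374121 < 0 → root in [1.507500, 1.635000]
step 4: m = 1.571250, f(m) = 0.079144 > 0 → root in [1.507500, 1.571250]
Midpoint of [1.507500, 1.571250] = 1.539375

1.5394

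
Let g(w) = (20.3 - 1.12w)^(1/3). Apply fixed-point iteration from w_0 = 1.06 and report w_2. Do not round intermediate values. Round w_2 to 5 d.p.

w_1 = g(1.060000) = 2.673672
w_2 = g(2.673672) = 2.586592

2.58659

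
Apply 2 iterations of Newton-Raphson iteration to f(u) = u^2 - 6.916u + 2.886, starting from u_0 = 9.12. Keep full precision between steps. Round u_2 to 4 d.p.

f'(u) = 2u - 6.916
u_0 = 9.120000: f = 22.986480, f' = 11.324000 → u_1 = 9.120000 - (22.986480)/(11.324000) = 7.090110
u_1 = 7.090110: f = 4.120455, f' = 7.264219 → u_2 = 7.090110 - (4.120455)/(7.264219) = 6.522883

6.5229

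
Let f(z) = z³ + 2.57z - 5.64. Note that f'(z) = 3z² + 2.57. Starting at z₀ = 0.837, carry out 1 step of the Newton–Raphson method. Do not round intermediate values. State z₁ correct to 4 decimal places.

Newton update: z ← z − f(z)/f'(z).
z_0 = 0.837000: f = -2.902534, f' = 4.671707 → z_1 = 0.837000 - (-2.902534)/(4.671707) = 1.458300

1.4583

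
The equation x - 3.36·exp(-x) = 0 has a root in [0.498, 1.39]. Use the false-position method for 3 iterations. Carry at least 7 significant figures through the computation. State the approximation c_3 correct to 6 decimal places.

1.109991

f(0.498000) = -1.544023, f(1.390000) = 0.553107
step 1: c = 1.154740, f(c) = 0.095871 > 0 → new bracket [0.498000, 1.154740]
step 2: c = 1.116346, f(c) = 0.016032 > 0 → new bracket [0.498000, 1.116346]
step 3: c = 1.109991, f(c) = 0.002663 > 0 → new bracket [0.498000, 1.109991]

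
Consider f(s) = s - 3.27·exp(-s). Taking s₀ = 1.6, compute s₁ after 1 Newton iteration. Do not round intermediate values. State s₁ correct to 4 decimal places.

f'(s) = 1 + 3.27·exp(-s)
s_0 = 1.600000: f = 0.939798, f' = 1.660202 → s_1 = 1.600000 - (0.939798)/(1.660202) = 1.033925

1.0339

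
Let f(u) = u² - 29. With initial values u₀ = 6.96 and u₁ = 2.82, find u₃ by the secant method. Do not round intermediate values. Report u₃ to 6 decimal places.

f(u_0) = 19.441600, f(u_1) = -21.047600
u_2 = 2.820000 - (-21.047600)·(2.820000 - 6.960000)/(-21.047600 - (19.441600)) = 4.972106; f(u_2) = -4.278159
u_3 = 4.972106 - (-4.278159)·(4.972106 - 2.820000)/(-4.278159 - (-21.047600)) = 5.521144; f(u_3) = 1.483029

5.521144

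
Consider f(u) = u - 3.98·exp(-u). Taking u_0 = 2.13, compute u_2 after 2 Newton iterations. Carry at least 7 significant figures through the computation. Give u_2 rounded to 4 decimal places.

Newton update: u ← u − f(u)/f'(u).
f'(u) = 1 + 3.98·exp(-u)
u_0 = 2.130000: f = 1.657028, f' = 1.472972 → u_1 = 2.130000 - (1.657028)/(1.472972) = 1.005045
u_1 = 1.005045: f = -0.451747, f' = 2.456792 → u_2 = 1.005045 - (-0.451747)/(2.456792) = 1.188922

1.1889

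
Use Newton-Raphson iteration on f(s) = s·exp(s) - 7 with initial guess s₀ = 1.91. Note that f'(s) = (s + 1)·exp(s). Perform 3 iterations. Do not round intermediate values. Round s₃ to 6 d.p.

s_0 = 1.910000: f = 5.898400, f' = 19.651488 → s_1 = 1.910000 - (5.898400)/(19.651488) = 1.609850
s_1 = 1.609850: f = 1.052564, f' = 13.054624 → s_2 = 1.609850 - (1.052564)/(13.054624) = 1.529222
s_2 = 1.529222: f = 0.056726, f' = 11.671311 → s_3 = 1.529222 - (0.056726)/(11.671311) = 1.524362

1.524362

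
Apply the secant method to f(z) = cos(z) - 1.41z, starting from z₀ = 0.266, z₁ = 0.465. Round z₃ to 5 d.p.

0.58923

f(z_0) = 0.589770, f(z_1) = 0.238172
z_2 = 0.465000 - (0.238172)·(0.465000 - 0.266000)/(0.238172 - (0.589770)) = 0.599802; f(z_2) = -0.020273
z_3 = 0.599802 - (-0.020273)·(0.599802 - 0.465000)/(-0.020273 - (0.238172)) = 0.589228; f(z_3) = 0.000559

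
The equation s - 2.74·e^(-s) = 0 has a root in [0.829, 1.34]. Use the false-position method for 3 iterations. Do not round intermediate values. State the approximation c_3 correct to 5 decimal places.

1.00401

f(0.829000) = -0.366970, f(1.340000) = 0.622543
step 1: c = 1.018509, f(c) = 0.029005 > 0 → new bracket [0.829000, 1.018509]
step 2: c = 1.004628, f(c) = 0.001292 > 0 → new bracket [0.829000, 1.004628]
step 3: c = 1.004012, f(c) = 0.000057 > 0 → new bracket [0.829000, 1.004012]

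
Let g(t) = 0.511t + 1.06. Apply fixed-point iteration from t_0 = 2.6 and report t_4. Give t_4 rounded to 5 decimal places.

t_1 = g(2.600000) = 2.388600
t_2 = g(2.388600) = 2.280575
t_3 = g(2.280575) = 2.225374
t_4 = g(2.225374) = 2.197166

2.19717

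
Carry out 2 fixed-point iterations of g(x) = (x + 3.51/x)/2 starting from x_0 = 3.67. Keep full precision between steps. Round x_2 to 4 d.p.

x_1 = g(3.670000) = 2.313202
x_2 = g(2.313202) = 1.915290

1.9153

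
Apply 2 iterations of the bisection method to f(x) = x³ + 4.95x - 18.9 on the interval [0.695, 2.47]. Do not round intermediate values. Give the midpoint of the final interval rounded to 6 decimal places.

f(0.695000) = -15.124048, f(2.470000) = 8.395723 (opposite signs)
step 1: m = 1.582500, f(m) = -7.103560 < 0 → root in [1.582500, 2.470000]
step 2: m = 2.026250, f(m) = -0.550910 < 0 → root in [2.026250, 2.470000]
Midpoint of [2.026250, 2.470000] = 2.248125

2.248125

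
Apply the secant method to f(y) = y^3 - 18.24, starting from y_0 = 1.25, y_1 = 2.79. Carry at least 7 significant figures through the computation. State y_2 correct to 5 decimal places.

Secant update: y_(k+1) = y_k − f(y_k)·(y_k − y_(k-1))/(f(y_k) − f(y_(k-1))).
f(y_0) = -16.286875, f(y_1) = 3.477639
y_2 = 2.790000 - (3.477639)·(2.790000 - 1.250000)/(3.477639 - (-16.286875)) = 2.519031; f(y_2) = -2.255439

2.51903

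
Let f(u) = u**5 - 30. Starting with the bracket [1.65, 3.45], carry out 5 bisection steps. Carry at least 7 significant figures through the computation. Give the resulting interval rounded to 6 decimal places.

[1.931250, 1.987500]

f(1.650000) = -17.770190, f(3.450000) = 458.759797 (opposite signs)
step 1: m = 2.550000, f(m) = 77.820391 > 0 → root in [1.650000, 2.550000]
step 2: m = 2.100000, f(m) = 10.841010 > 0 → root in [1.650000, 2.100000]
step 3: m = 1.875000, f(m) = -6.825714 < 0 → root in [1.875000, 2.100000]
step 4: m = 1.987500, f(m) = 1.012422 > 0 → root in [1.875000, 1.987500]
step 5: m = 1.931250, f(m) = -3.134651 < 0 → root in [1.931250, 1.987500]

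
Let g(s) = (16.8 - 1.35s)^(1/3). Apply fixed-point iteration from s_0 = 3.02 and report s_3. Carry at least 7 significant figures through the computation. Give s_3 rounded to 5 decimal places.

2.38543

s_1 = g(3.020000) = 2.334514
s_2 = g(2.334514) = 2.389795
s_3 = g(2.389795) = 2.385431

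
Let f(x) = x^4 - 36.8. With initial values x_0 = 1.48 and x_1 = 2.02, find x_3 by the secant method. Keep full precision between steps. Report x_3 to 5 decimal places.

f(x_0) = -32.002148, f(x_1) = -20.150336
x_2 = 2.020000 - (-20.150336)·(2.020000 - 1.480000)/(-20.150336 - (-32.002148)) = 2.938103; f(x_2) = 37.719156
x_3 = 2.938103 - (37.719156)·(2.938103 - 2.020000)/(37.719156 - (-20.150336)) = 2.339686; f(x_3) = -6.833883

2.33969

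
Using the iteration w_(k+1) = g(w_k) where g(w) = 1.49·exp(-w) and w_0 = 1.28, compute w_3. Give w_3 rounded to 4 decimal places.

0.5566

w_1 = g(1.280000) = 0.414276
w_2 = g(0.414276) = 0.984620
w_3 = g(0.984620) = 0.556636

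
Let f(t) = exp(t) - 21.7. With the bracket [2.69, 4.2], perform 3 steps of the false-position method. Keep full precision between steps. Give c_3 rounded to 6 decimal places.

3.037340

f(2.690000) = -6.968324, f(4.200000) = 44.986331
step 1: c = 2.892526, f(c) = -3.661182 < 0 → new bracket [2.892526, 4.200000]
step 2: c = 2.990926, f(c) = -1.795901 < 0 → new bracket [2.990926, 4.200000]
step 3: c = 3.037340, f(c) = -0.850285 < 0 → new bracket [3.037340, 4.200000]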